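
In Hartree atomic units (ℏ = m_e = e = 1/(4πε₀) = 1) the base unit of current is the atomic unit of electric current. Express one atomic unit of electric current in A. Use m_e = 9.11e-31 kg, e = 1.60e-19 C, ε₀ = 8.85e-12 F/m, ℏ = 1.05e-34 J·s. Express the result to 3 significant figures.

6.67e-3 A

I_au = e E_h/ℏ = m_e e⁵/((4πε₀)²ℏ³)
E_h = 4.38e-18 J
e·E_h/ℏ = 6.67e-3 A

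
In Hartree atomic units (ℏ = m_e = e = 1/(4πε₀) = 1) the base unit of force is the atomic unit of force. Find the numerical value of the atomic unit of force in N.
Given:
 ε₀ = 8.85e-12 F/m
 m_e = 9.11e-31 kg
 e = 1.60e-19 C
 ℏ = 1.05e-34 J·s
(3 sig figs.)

F_au = E_h/a₀ = m_e²e⁶/((4πε₀)³ℏ⁴)
E_h = 4.38e-18 J
a₀ = 5.26e-11 m
E_h/a₀ = 8.33e-8 N

8.33e-8 N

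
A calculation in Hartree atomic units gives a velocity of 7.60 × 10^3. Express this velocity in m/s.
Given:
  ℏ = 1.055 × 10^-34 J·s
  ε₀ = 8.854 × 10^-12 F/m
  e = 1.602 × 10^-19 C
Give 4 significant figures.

One atomic unit of velocity: v_au = e²/(4πε₀ℏ) = 2.186 × 10^6 m/s.
7.60 × 10^3 × 2.186 × 10^6 m/s = 1.662 × 10^10 m/s

1.662 × 10^10 m/s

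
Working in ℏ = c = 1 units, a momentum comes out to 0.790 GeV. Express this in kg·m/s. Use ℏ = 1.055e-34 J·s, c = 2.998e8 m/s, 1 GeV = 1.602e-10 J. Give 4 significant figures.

Momentum is [E]/c; divide by c.
1 GeV → 1/c × (1 GeV in J) = 5.344e-19 kg·m/s.
Result: 0.790 × 5.344e-19 = 4.221e-19 kg·m/s.

4.221e-19 kg·m/s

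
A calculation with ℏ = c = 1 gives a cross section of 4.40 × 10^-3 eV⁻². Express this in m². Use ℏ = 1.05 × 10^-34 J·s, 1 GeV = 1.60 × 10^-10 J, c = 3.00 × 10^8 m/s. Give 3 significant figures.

Area is [L]² = [E]⁻²·(ℏc)²; restore (ℏc)².
1 GeV⁻² → (ℏc)² × (1 GeV in J)⁻² = 3.88 × 10^-32 m².
Convert the energy scale: 4.40 × 10^-3 eV⁻² = 4.40 × 10^15 GeV⁻².
Result: 4.40 × 10^15 × 3.88 × 10^-32 = 1.71 × 10^-16 m².

1.71 × 10^-16 m²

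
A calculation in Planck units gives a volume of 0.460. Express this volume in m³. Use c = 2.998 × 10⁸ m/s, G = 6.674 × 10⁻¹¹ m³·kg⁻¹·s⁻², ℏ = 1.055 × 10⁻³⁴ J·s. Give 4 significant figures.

1.943 × 10⁻¹⁰⁵ m³

One Planck volume: V_P = (ℏG/c³)^(3/2) = 4.224 × 10⁻¹⁰⁵ m³.
0.460 × 4.224 × 10⁻¹⁰⁵ m³ = 1.943 × 10⁻¹⁰⁵ m³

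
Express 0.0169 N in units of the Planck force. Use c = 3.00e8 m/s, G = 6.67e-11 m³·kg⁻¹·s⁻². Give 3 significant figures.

1.39e-46

Planck force: F_P = c⁴/G = 1.21e44 N.
0.0169 / 1.21e44 = 1.39e-46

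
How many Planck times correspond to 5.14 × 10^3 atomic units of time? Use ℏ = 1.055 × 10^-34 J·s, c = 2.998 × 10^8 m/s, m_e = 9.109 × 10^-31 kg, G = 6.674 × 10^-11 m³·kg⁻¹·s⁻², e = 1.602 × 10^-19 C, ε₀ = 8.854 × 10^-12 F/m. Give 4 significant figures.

atomic unit of time: τ_au = (4πε₀)²ℏ³/(m_e e⁴) = 2.423 × 10^-17 s
Planck time: t_P = √(ℏG/c⁵) = 5.392 × 10^-44 s
5.14 × 10^3 × 2.423 × 10^-17 / 5.392 × 10^-44 = 2.310 × 10^30

2.310 × 10^30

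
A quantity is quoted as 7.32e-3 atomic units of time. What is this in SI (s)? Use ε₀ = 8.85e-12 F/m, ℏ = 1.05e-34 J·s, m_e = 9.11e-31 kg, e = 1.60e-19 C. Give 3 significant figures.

One atomic unit of time: τ_au = (4πε₀)²ℏ³/(m_e e⁴) = 2.40e-17 s.
7.32e-3 × 2.40e-17 s = 1.76e-19 s

1.76e-19 s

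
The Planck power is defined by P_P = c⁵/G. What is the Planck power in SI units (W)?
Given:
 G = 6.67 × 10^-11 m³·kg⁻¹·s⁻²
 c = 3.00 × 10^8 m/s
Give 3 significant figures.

P_P = c⁵/G
  = 2.43 × 10^42 / 6.67 × 10^-11
  = 3.64 × 10^52 W

3.64 × 10^52 W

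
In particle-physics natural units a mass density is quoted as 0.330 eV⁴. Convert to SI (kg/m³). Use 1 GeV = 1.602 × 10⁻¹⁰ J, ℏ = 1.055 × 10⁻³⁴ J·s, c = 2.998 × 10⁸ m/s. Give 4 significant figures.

Mass density is [E]/(c²[L]³) = [E]⁴/(ℏ³c⁵).
1 GeV⁴ → 1/(ℏ³c⁵) × (1 GeV in J)⁴ = 2.316 × 10²⁰ kg/m³.
Convert the energy scale: 0.330 eV⁴ = 3.30 × 10⁻³⁷ GeV⁴.
Result: 3.30 × 10⁻³⁷ × 2.316 × 10²⁰ = 7.643 × 10⁻¹⁷ kg/m³.

7.643 × 10⁻¹⁷ kg/m³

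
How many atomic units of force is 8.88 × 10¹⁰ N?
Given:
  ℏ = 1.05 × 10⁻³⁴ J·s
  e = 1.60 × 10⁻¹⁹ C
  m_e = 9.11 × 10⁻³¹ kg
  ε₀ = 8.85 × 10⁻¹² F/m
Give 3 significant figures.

atomic unit of force: F_au = E_h/a₀ = m_e²e⁶/((4πε₀)³ℏ⁴) = 8.33 × 10⁻⁸ N.
8.88 × 10¹⁰ / 8.33 × 10⁻⁸ = 1.07 × 10¹⁸

1.07 × 10¹⁸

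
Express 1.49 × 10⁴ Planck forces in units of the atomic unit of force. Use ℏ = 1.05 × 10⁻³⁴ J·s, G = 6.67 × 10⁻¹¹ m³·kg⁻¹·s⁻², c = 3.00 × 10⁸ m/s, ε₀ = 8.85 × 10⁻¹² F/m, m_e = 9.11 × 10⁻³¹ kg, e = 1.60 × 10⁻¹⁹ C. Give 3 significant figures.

Planck force: F_P = c⁴/G = 1.21 × 10⁴⁴ N
atomic unit of force: F_au = E_h/a₀ = m_e²e⁶/((4πε₀)³ℏ⁴) = 8.33 × 10⁻⁸ N
1.49 × 10⁴ × 1.21 × 10⁴⁴ / 8.33 × 10⁻⁸ = 2.17 × 10⁵⁵

2.17 × 10⁵⁵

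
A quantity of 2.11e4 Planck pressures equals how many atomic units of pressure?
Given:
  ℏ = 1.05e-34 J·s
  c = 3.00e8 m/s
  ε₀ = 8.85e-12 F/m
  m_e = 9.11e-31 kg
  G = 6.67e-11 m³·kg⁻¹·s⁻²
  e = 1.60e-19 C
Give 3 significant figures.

Planck pressure: p_P = c⁷/(ℏG²) = 4.68e113 Pa
atomic unit of pressure: P_au = E_h/a₀³ = m_e⁴e¹⁰/((4πε₀)⁵ℏ⁸) = 3.01e13 Pa
2.11e4 × 4.68e113 / 3.01e13 = 3.28e104

3.28e104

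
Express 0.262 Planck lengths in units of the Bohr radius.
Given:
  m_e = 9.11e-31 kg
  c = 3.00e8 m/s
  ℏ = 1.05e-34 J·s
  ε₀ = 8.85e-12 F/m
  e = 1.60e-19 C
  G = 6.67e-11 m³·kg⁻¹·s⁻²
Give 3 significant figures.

Planck length: ℓ_P = √(ℏG/c³) = 1.61e-35 m
Bohr radius: a₀ = 4πε₀ℏ²/(m_e e²) = 5.26e-11 m
0.262 × 1.61e-35 / 5.26e-11 = 8.03e-26

8.03e-26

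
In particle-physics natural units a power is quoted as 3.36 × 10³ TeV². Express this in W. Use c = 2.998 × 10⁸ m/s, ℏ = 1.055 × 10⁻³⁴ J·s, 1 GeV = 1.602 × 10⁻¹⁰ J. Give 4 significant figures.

8.174 × 10²³ W

Power is [E]/[T] = [E]²/ℏ.
1 GeV² → 1/ℏ × (1 GeV in J)² = 2.433 × 10¹⁴ W.
Convert the energy scale: 3.36 × 10³ TeV² = 3.36 × 10⁹ GeV².
Result: 3.36 × 10⁹ × 2.433 × 10¹⁴ = 8.174 × 10²³ W.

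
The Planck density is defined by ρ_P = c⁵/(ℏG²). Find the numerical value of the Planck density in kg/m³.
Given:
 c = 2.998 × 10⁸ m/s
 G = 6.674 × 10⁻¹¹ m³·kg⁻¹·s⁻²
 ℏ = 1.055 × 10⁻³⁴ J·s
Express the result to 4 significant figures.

5.154 × 10⁹⁶ kg/m³

ρ_P = c⁵/(ℏG²)
  = 2.422 × 10⁴² / 4.699 × 10⁻⁵⁵
  = 5.154 × 10⁹⁶ kg/m³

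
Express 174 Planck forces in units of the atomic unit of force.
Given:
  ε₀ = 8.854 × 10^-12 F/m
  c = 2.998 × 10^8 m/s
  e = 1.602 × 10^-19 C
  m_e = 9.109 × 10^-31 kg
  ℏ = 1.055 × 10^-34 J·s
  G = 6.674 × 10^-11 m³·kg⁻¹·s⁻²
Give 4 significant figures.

2.562 × 10^53

Planck force: F_P = c⁴/G = 1.210 × 10^44 N
atomic unit of force: F_au = E_h/a₀ = m_e²e⁶/((4πε₀)³ℏ⁴) = 8.220 × 10^-8 N
174 × 1.210 × 10^44 / 8.220 × 10^-8 = 2.562 × 10^53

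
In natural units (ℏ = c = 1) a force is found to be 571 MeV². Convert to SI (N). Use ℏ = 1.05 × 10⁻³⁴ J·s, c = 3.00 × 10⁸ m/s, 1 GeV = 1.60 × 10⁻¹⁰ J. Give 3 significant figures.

Force is [E]/[L] = [E]²/(ℏc); restore (ℏc)⁻¹.
1 GeV² → 1/(ℏc) × (1 GeV in J)² = 8.13 × 10⁵ N.
Convert the energy scale: 571 MeV² = 5.71 × 10⁻⁴ GeV².
Result: 5.71 × 10⁻⁴ × 8.13 × 10⁵ = 464 N.

464 N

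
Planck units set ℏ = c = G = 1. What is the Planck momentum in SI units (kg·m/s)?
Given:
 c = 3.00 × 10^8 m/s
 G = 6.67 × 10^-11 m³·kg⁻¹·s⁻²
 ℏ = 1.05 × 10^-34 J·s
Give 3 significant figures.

6.52 kg·m/s

From ℏ = c = G = 1 the momentum scale is p_P = √(ℏc³/G).
  = √(42.5)
  = 6.52 kg·m/s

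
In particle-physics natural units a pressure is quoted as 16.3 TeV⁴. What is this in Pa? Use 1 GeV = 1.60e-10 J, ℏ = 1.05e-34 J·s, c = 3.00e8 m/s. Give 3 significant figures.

3.42e50 Pa

Pressure is [E]/[L]³ = [E]⁴/(ℏc)³.
1 GeV⁴ → 1/(ℏc)³ × (1 GeV in J)⁴ = 2.10e37 Pa.
Convert the energy scale: 16.3 TeV⁴ = 1.63e13 GeV⁴.
Result: 1.63e13 × 2.10e37 = 3.42e50 Pa.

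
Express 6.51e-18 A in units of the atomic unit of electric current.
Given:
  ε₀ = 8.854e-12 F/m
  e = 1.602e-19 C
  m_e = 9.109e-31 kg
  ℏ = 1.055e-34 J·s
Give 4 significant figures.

9.846e-16

atomic unit of electric current: I_au = e E_h/ℏ = m_e e⁵/((4πε₀)²ℏ³) = 6.612e-3 A.
6.51e-18 / 6.612e-3 = 9.846e-16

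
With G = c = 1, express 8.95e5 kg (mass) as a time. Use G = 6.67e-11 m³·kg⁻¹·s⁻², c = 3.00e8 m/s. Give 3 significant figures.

Mass → time via G/c³.
8.95e5 kg × (G/c³) = 2.21e-30 s

2.21e-30 s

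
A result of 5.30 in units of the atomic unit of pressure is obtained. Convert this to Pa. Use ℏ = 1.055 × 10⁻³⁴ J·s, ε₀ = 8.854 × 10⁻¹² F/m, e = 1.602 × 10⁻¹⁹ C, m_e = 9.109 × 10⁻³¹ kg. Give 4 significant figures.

One atomic unit of pressure: P_au = E_h/a₀³ = m_e⁴e¹⁰/((4πε₀)⁵ℏ⁸) = 2.929 × 10¹³ Pa.
5.30 × 2.929 × 10¹³ Pa = 1.552 × 10¹⁴ Pa

1.552 × 10¹⁴ Pa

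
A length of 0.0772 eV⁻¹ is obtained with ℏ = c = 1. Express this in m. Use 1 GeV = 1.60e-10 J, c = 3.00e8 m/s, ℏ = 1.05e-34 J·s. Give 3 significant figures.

A length is [E]⁻¹ in ℏ=c=1; restore one factor of ℏc.
1 GeV⁻¹ → ℏc × (1 GeV in J)⁻¹ = 1.97e-16 m.
Convert the energy scale: 0.0772 eV⁻¹ = 7.72e7 GeV⁻¹.
Result: 7.72e7 × 1.97e-16 = 1.52e-8 m.

1.52e-8 m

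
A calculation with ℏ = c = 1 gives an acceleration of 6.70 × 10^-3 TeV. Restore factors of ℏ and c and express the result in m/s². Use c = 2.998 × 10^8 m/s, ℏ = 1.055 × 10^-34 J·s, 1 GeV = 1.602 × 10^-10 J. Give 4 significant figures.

3.050 × 10^33 m/s²

Acceleration is [L]/[T]² = c·[E]/ℏ.
1 GeV → c/ℏ × (1 GeV in J) = 4.552 × 10^32 m/s².
Convert the energy scale: 6.70 × 10^-3 TeV = 6.70 GeV.
Result: 6.70 × 4.552 × 10^32 = 3.050 × 10^33 m/s².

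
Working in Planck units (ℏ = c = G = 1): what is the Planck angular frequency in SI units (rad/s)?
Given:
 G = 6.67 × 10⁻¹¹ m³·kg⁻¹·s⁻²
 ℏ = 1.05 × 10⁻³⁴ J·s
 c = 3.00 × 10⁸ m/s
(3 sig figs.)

1.86 × 10⁴³ rad/s

From ℏ = c = G = 1 the angular frequency scale is ω_P = √(c⁵/(ℏG)).
  = √(3.47 × 10⁸⁶)
  = 1.86 × 10⁴³ rad/s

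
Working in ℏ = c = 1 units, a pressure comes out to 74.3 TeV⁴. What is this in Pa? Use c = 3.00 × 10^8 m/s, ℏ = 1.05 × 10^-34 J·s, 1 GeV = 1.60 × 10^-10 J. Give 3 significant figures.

1.56 × 10^51 Pa

Pressure is [E]/[L]³ = [E]⁴/(ℏc)³.
1 GeV⁴ → 1/(ℏc)³ × (1 GeV in J)⁴ = 2.10 × 10^37 Pa.
Convert the energy scale: 74.3 TeV⁴ = 7.43 × 10^13 GeV⁴.
Result: 7.43 × 10^13 × 2.10 × 10^37 = 1.56 × 10^51 Pa.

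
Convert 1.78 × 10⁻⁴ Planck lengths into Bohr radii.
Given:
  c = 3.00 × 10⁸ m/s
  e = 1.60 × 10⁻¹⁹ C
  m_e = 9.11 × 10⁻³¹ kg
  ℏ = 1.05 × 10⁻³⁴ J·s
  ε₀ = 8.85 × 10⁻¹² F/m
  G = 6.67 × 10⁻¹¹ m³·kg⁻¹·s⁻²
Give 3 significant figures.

5.45 × 10⁻²⁹

Planck length: ℓ_P = √(ℏG/c³) = 1.61 × 10⁻³⁵ m
Bohr radius: a₀ = 4πε₀ℏ²/(m_e e²) = 5.26 × 10⁻¹¹ m
1.78 × 10⁻⁴ × 1.61 × 10⁻³⁵ / 5.26 × 10⁻¹¹ = 5.45 × 10⁻²⁹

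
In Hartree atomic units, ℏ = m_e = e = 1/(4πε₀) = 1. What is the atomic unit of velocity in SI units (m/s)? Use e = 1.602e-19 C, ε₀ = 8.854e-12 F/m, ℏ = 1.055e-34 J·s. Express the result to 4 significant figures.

Dimensional analysis gives v_au = e²/(4πε₀ℏ).
  = 2.566e-38 / 1.174e-44
  = 2.186e6 m/s

2.186e6 m/s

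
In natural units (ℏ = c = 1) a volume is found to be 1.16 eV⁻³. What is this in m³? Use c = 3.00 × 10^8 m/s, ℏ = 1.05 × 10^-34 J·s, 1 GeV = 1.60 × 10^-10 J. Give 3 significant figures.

8.85 × 10^-21 m³

Volume is [L]³ = [E]⁻³·(ℏc)³.
1 GeV⁻³ → (ℏc)³ × (1 GeV in J)⁻³ = 7.63 × 10^-48 m³.
Convert the energy scale: 1.16 eV⁻³ = 1.16 × 10^27 GeV⁻³.
Result: 1.16 × 10^27 × 7.63 × 10^-48 = 8.85 × 10^-21 m³.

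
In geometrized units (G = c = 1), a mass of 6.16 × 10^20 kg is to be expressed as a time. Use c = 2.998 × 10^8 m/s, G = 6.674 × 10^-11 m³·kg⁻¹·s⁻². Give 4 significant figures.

Mass → time via G/c³.
6.16 × 10^20 kg × (G/c³) = 1.526 × 10^-15 s

1.526 × 10^-15 s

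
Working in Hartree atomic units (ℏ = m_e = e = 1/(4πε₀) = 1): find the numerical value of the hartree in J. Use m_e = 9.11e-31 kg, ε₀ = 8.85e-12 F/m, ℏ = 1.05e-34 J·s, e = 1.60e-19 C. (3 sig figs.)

4.38e-18 J

From ℏ = m_e = e = 1/(4πε₀) = 1 the energy scale is E_h = m_e e⁴/(4πε₀ℏ)².
  = 5.97e-106 / 1.36e-88
  = 4.38e-18 J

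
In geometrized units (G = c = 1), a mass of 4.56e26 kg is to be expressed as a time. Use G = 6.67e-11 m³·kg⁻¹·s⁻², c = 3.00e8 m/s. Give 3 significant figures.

1.13e-9 s

Mass → time via G/c³.
4.56e26 kg × (G/c³) = 1.13e-9 s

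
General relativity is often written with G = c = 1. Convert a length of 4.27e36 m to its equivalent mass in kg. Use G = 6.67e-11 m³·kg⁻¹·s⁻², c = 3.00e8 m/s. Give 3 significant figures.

5.76e63 kg

Length → mass via c²/G.
4.27e36 m × (c²/G) = 5.76e63 kg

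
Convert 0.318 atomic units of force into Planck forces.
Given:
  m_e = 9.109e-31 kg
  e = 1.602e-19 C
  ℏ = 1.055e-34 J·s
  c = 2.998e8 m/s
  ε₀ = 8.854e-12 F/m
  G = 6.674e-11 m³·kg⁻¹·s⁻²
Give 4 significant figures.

2.159e-52

atomic unit of force: F_au = E_h/a₀ = m_e²e⁶/((4πε₀)³ℏ⁴) = 8.220e-8 N
Planck force: F_P = c⁴/G = 1.210e44 N
0.318 × 8.220e-8 / 1.210e44 = 2.159e-52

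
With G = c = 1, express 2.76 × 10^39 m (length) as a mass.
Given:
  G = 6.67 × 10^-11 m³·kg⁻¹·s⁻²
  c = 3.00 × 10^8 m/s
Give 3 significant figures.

Length → mass via c²/G.
2.76 × 10^39 m × (c²/G) = 3.72 × 10^66 kg

3.72 × 10^66 kg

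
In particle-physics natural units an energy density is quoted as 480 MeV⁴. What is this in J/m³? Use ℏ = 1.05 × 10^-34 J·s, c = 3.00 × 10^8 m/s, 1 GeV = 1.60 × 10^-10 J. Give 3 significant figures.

[E]/[L]³ = [E]⁴/(ℏc)³; restore (ℏc)⁻³.
1 GeV⁴ → 1/(ℏc)³ × (1 GeV in J)⁴ = 2.10 × 10^37 J/m³.
Convert the energy scale: 480 MeV⁴ = 4.80 × 10^-10 GeV⁴.
Result: 4.80 × 10^-10 × 2.10 × 10^37 = 1.01 × 10^28 J/m³.

1.01 × 10^28 J/m³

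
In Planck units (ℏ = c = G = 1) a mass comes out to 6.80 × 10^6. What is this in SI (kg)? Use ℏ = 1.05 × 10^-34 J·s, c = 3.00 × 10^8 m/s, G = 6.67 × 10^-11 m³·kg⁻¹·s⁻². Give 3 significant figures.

0.148 kg

One Planck mass: m_P = √(ℏc/G) = 2.17 × 10^-8 kg.
6.80 × 10^6 × 2.17 × 10^-8 kg = 0.148 kg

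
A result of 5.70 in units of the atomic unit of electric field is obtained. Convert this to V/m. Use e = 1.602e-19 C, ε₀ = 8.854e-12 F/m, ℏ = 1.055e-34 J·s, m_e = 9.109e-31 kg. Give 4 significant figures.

2.925e12 V/m

One atomic unit of electric field: E_au = E_h/(e a₀) = m_e²e⁵/((4πε₀)³ℏ⁴) = 5.131e11 V/m.
5.70 × 5.131e11 V/m = 2.925e12 V/m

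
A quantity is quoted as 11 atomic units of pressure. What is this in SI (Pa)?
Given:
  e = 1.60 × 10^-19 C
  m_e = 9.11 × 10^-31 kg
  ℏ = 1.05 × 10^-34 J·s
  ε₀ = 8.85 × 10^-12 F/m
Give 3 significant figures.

One atomic unit of pressure: P_au = E_h/a₀³ = m_e⁴e¹⁰/((4πε₀)⁵ℏ⁸) = 3.01 × 10^13 Pa.
11 × 3.01 × 10^13 Pa = 3.31 × 10^14 Pa

3.31 × 10^14 Pa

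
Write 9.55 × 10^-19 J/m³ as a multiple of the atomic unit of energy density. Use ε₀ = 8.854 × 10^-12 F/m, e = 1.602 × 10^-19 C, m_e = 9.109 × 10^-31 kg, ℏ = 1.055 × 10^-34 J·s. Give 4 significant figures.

atomic unit of energy density: u_au = E_h/a₀³ = m_e⁴e¹⁰/((4πε₀)⁵ℏ⁸) = 2.929 × 10^13 J/m³.
9.55 × 10^-19 / 2.929 × 10^13 = 3.260 × 10^-32

3.260 × 10^-32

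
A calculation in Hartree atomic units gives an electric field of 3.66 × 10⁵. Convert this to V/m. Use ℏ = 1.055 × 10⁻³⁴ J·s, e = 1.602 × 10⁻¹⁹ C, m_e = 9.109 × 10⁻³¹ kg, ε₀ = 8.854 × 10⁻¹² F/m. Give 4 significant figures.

One atomic unit of electric field: E_au = E_h/(e a₀) = m_e²e⁵/((4πε₀)³ℏ⁴) = 5.131 × 10¹¹ V/m.
3.66 × 10⁵ × 5.131 × 10¹¹ V/m = 1.878 × 10¹⁷ V/m

1.878 × 10¹⁷ V/m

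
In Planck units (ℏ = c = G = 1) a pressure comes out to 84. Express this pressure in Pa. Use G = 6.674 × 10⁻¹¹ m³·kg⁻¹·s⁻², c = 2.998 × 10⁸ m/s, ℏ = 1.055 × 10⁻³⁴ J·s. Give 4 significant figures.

One Planck pressure: p_P = c⁷/(ℏG²) = 4.632 × 10¹¹³ Pa.
84 × 4.632 × 10¹¹³ Pa = 3.891 × 10¹¹⁵ Pa

3.891 × 10¹¹⁵ Pa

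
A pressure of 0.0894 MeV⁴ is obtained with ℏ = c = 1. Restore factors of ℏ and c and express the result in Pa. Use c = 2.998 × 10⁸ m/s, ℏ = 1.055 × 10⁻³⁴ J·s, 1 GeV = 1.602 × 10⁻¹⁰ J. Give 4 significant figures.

1.861 × 10²⁴ Pa

Pressure is [E]/[L]³ = [E]⁴/(ℏc)³.
1 GeV⁴ → 1/(ℏc)³ × (1 GeV in J)⁴ = 2.082 × 10³⁷ Pa.
Convert the energy scale: 0.0894 MeV⁴ = 8.94 × 10⁻¹⁴ GeV⁴.
Result: 8.94 × 10⁻¹⁴ × 2.082 × 10³⁷ = 1.861 × 10²⁴ Pa.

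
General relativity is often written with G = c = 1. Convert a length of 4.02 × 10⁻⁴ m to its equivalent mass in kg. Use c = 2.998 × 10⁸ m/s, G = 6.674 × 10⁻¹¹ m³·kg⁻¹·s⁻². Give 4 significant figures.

5.414 × 10²³ kg

Length → mass via c²/G.
4.02 × 10⁻⁴ m × (c²/G) = 5.414 × 10²³ kg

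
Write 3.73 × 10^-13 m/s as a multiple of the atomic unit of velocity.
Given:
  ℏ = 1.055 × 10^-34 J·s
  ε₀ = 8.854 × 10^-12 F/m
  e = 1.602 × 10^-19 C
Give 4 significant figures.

1.706 × 10^-19

atomic unit of velocity: v_au = e²/(4πε₀ℏ) = 2.186 × 10^6 m/s.
3.73 × 10^-13 / 2.186 × 10^6 = 1.706 × 10^-19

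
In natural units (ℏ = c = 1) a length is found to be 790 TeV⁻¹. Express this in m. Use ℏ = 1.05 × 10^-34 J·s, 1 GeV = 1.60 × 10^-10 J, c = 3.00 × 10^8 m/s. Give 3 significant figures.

1.56 × 10^-16 m

A length is [E]⁻¹ in ℏ=c=1; restore one factor of ℏc.
1 GeV⁻¹ → ℏc × (1 GeV in J)⁻¹ = 1.97 × 10^-16 m.
Convert the energy scale: 790 TeV⁻¹ = 0.790 GeV⁻¹.
Result: 0.790 × 1.97 × 10^-16 = 1.56 × 10^-16 m.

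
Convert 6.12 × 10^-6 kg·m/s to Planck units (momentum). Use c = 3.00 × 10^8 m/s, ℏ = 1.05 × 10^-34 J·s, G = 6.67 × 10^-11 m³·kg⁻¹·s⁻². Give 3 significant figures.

Planck momentum: p_P = √(ℏc³/G) = 6.52 kg·m/s.
6.12 × 10^-6 / 6.52 = 9.39 × 10^-7

9.39 × 10^-7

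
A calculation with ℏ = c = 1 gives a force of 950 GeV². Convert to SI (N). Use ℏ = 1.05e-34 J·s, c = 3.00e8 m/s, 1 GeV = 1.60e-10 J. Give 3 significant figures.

7.72e8 N

Force is [E]/[L] = [E]²/(ℏc); restore (ℏc)⁻¹.
1 GeV² → 1/(ℏc) × (1 GeV in J)² = 8.13e5 N.
Result: 950 × 8.13e5 = 7.72e8 N.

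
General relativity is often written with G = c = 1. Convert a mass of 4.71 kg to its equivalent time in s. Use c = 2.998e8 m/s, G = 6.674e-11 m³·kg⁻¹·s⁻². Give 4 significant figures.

Mass → time via G/c³.
4.71 kg × (G/c³) = 1.167e-35 s

1.167e-35 s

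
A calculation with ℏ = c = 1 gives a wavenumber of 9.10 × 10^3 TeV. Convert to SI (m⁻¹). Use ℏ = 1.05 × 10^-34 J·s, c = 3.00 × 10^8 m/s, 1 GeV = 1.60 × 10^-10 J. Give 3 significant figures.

4.62 × 10^22 m⁻¹

Inverse length is [E]/(ℏc).
1 GeV → 1/(ℏc) × (1 GeV in J) = 5.08 × 10^15 m⁻¹.
Convert the energy scale: 9.10 × 10^3 TeV = 9.10 × 10^6 GeV.
Result: 9.10 × 10^6 × 5.08 × 10^15 = 4.62 × 10^22 m⁻¹.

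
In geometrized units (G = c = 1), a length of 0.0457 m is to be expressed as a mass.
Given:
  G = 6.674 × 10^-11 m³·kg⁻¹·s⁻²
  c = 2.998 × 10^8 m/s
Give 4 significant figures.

6.155 × 10^25 kg

Length → mass via c²/G.
0.0457 m × (c²/G) = 6.155 × 10^25 kg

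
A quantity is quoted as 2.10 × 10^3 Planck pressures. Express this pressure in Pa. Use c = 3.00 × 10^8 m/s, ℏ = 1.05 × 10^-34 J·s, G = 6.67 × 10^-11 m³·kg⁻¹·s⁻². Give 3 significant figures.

9.83 × 10^116 Pa

One Planck pressure: p_P = c⁷/(ℏG²) = 4.68 × 10^113 Pa.
2.10 × 10^3 × 4.68 × 10^113 Pa = 9.83 × 10^116 Pa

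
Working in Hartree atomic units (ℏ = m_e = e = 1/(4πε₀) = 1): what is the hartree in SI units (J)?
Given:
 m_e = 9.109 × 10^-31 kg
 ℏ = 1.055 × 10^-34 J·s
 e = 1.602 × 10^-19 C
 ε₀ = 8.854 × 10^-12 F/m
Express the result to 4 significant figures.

4.354 × 10^-18 J

Dimensional analysis gives E_h = m_e e⁴/(4πε₀ℏ)².
  = 6.000 × 10^-106 / 1.378 × 10^-88
  = 4.354 × 10^-18 J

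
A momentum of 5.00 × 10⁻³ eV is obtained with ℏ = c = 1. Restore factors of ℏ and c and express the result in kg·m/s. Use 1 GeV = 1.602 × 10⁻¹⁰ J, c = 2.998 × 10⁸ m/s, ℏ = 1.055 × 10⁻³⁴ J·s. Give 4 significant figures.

Momentum is [E]/c; divide by c.
1 GeV → 1/c × (1 GeV in J) = 5.344 × 10⁻¹⁹ kg·m/s.
Convert the energy scale: 5.00 × 10⁻³ eV = 5.00 × 10⁻¹² GeV.
Result: 5.00 × 10⁻¹² × 5.344 × 10⁻¹⁹ = 2.672 × 10⁻³⁰ kg·m/s.

2.672 × 10⁻³⁰ kg·m/s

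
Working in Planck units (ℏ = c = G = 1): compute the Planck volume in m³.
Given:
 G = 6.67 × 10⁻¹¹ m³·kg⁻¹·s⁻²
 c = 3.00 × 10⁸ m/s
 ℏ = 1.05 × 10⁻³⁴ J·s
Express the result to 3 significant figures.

4.18 × 10⁻¹⁰⁵ m³

The unique combination of the constants set to 1 with dimensions of volume is V_P = (ℏG/c³)^(3/2).
  = √(1.75 × 10⁻²⁰⁹)
  = 4.18 × 10⁻¹⁰⁵ m³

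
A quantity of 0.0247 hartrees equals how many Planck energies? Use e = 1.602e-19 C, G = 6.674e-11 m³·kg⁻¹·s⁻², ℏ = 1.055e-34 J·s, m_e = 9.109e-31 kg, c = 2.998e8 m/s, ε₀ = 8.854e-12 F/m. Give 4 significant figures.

hartree: E_h = m_e e⁴/(4πε₀ℏ)² = 4.354e-18 J
Planck energy: E_P = √(ℏc⁵/G) = 1.957e9 J
0.0247 × 4.354e-18 / 1.957e9 = 5.497e-29

5.497e-29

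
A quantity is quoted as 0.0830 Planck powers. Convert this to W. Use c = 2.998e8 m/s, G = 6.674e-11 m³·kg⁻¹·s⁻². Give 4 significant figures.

3.012e51 W

One Planck power: P_P = c⁵/G = 3.629e52 W.
0.0830 × 3.629e52 W = 3.012e51 W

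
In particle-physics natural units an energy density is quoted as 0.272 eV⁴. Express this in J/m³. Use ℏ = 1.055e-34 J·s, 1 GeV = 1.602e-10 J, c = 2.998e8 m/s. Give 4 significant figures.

5.662 J/m³

[E]/[L]³ = [E]⁴/(ℏc)³; restore (ℏc)⁻³.
1 GeV⁴ → 1/(ℏc)³ × (1 GeV in J)⁴ = 2.082e37 J/m³.
Convert the energy scale: 0.272 eV⁴ = 2.72e-37 GeV⁴.
Result: 2.72e-37 × 2.082e37 = 5.662 J/m³.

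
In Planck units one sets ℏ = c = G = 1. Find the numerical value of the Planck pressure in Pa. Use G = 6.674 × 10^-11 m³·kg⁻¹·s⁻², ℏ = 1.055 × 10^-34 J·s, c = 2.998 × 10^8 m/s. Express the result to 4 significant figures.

4.632 × 10^113 Pa

p_P = c⁷/(ℏG²)
  = 2.177 × 10^59 / 4.699 × 10^-55
  = 4.632 × 10^113 Pa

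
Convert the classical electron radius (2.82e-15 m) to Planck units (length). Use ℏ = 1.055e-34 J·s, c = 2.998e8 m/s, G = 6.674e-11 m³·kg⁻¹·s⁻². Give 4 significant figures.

1.745e20

Planck length: ℓ_P = √(ℏG/c³) = 1.616e-35 m.
2.82e-15 / 1.616e-35 = 1.745e20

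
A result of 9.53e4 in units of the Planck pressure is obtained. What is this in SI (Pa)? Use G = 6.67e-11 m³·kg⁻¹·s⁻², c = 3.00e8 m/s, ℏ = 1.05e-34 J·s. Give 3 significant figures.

4.46e118 Pa

One Planck pressure: p_P = c⁷/(ℏG²) = 4.68e113 Pa.
9.53e4 × 4.68e113 Pa = 4.46e118 Pa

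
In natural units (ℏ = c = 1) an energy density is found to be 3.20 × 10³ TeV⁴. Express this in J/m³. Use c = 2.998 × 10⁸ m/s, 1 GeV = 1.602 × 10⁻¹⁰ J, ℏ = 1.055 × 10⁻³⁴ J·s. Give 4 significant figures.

[E]/[L]³ = [E]⁴/(ℏc)³; restore (ℏc)⁻³.
1 GeV⁴ → 1/(ℏc)³ × (1 GeV in J)⁴ = 2.082 × 10³⁷ J/m³.
Convert the energy scale: 3.20 × 10³ TeV⁴ = 3.20 × 10¹⁵ GeV⁴.
Result: 3.20 × 10¹⁵ × 2.082 × 10³⁷ = 6.661 × 10⁵² J/m³.

6.661 × 10⁵² J/m³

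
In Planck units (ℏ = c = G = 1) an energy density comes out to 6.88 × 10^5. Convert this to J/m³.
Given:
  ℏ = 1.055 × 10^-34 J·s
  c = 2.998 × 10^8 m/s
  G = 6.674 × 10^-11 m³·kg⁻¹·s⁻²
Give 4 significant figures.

3.187 × 10^119 J/m³

One Planck energy density: u_P = c⁷/(ℏG²) = 4.632 × 10^113 J/m³.
6.88 × 10^5 × 4.632 × 10^113 J/m³ = 3.187 × 10^119 J/m³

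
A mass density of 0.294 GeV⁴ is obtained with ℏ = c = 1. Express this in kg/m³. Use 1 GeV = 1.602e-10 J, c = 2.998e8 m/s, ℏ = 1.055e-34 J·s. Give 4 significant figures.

6.809e19 kg/m³

Mass density is [E]/(c²[L]³) = [E]⁴/(ℏ³c⁵).
1 GeV⁴ → 1/(ℏ³c⁵) × (1 GeV in J)⁴ = 2.316e20 kg/m³.
Result: 0.294 × 2.316e20 = 6.809e19 kg/m³.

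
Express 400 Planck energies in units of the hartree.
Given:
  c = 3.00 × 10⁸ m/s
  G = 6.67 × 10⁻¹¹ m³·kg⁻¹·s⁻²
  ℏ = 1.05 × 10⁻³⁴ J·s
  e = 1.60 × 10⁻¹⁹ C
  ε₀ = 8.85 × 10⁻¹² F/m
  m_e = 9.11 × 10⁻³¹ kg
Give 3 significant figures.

Planck energy: E_P = √(ℏc⁵/G) = 1.96 × 10⁹ J
hartree: E_h = m_e e⁴/(4πε₀ℏ)² = 4.38 × 10⁻¹⁸ J
400 × 1.96 × 10⁹ / 4.38 × 10⁻¹⁸ = 1.79 × 10²⁹

1.79 × 10²⁹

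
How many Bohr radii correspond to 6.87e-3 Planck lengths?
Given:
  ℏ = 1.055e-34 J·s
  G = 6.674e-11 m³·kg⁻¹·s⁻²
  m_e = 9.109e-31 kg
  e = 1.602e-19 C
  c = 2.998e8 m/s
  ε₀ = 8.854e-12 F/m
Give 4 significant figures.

Planck length: ℓ_P = √(ℏG/c³) = 1.616e-35 m
Bohr radius: a₀ = 4πε₀ℏ²/(m_e e²) = 5.297e-11 m
6.87e-3 × 1.616e-35 / 5.297e-11 = 2.096e-27

2.096e-27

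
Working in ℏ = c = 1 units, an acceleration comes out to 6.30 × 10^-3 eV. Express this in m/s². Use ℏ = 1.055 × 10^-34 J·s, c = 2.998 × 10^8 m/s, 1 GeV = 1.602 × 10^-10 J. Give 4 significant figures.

Acceleration is [L]/[T]² = c·[E]/ℏ.
1 GeV → c/ℏ × (1 GeV in J) = 4.552 × 10^32 m/s².
Convert the energy scale: 6.30 × 10^-3 eV = 6.30 × 10^-12 GeV.
Result: 6.30 × 10^-12 × 4.552 × 10^32 = 2.868 × 10^21 m/s².

2.868 × 10^21 m/s²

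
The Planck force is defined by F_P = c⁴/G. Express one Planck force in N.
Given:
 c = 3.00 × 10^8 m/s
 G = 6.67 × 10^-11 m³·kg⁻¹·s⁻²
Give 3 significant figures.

1.21 × 10^44 N

F_P = c⁴/G
  = 8.10 × 10^33 / 6.67 × 10^-11
  = 1.21 × 10^44 N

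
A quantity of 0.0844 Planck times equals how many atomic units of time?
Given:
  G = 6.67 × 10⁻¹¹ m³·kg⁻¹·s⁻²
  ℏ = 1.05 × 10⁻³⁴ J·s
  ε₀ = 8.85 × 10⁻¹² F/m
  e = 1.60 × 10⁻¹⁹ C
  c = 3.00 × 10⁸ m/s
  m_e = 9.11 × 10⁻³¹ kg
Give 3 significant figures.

1.89 × 10⁻²⁸

Planck time: t_P = √(ℏG/c⁵) = 5.37 × 10⁻⁴⁴ s
atomic unit of time: τ_au = (4πε₀)²ℏ³/(m_e e⁴) = 2.40 × 10⁻¹⁷ s
0.0844 × 5.37 × 10⁻⁴⁴ / 2.40 × 10⁻¹⁷ = 1.89 × 10⁻²⁸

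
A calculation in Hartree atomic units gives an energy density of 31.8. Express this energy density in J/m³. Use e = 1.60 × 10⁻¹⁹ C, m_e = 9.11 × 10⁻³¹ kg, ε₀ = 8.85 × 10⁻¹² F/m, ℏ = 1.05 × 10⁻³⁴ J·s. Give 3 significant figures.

One atomic unit of energy density: u_au = E_h/a₀³ = m_e⁴e¹⁰/((4πε₀)⁵ℏ⁸) = 3.01 × 10¹³ J/m³.
31.8 × 3.01 × 10¹³ J/m³ = 9.58 × 10¹⁴ J/m³

9.58 × 10¹⁴ J/m³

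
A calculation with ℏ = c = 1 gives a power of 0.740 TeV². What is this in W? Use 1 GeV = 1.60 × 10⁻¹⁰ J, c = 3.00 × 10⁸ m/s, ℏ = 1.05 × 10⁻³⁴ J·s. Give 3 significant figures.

Power is [E]/[T] = [E]²/ℏ.
1 GeV² → 1/ℏ × (1 GeV in J)² = 2.44 × 10¹⁴ W.
Convert the energy scale: 0.740 TeV² = 7.40 × 10⁵ GeV².
Result: 7.40 × 10⁵ × 2.44 × 10¹⁴ = 1.80 × 10²⁰ W.

1.80 × 10²⁰ W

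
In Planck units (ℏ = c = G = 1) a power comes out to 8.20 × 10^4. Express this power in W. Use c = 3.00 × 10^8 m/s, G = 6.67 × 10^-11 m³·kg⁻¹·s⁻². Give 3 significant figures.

One Planck power: P_P = c⁵/G = 3.64 × 10^52 W.
8.20 × 10^4 × 3.64 × 10^52 W = 2.99 × 10^57 W

2.99 × 10^57 W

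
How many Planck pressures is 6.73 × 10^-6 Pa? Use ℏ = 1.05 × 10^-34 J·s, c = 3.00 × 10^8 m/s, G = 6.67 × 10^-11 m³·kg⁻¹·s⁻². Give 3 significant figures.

Planck pressure: p_P = c⁷/(ℏG²) = 4.68 × 10^113 Pa.
6.73 × 10^-6 / 4.68 × 10^113 = 1.44 × 10^-119

1.44 × 10^-119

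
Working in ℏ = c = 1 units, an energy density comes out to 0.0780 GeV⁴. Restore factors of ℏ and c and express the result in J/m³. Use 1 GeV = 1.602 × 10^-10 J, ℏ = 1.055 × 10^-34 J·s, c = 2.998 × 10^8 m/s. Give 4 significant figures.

[E]/[L]³ = [E]⁴/(ℏc)³; restore (ℏc)⁻³.
1 GeV⁴ → 1/(ℏc)³ × (1 GeV in J)⁴ = 2.082 × 10^37 J/m³.
Result: 0.0780 × 2.082 × 10^37 = 1.624 × 10^36 J/m³.

1.624 × 10^36 J/m³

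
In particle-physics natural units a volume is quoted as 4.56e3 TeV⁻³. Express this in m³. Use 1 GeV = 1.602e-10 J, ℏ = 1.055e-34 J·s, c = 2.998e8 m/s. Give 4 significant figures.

Volume is [L]³ = [E]⁻³·(ℏc)³.
1 GeV⁻³ → (ℏc)³ × (1 GeV in J)⁻³ = 7.696e-48 m³.
Convert the energy scale: 4.56e3 TeV⁻³ = 4.56e-6 GeV⁻³.
Result: 4.56e-6 × 7.696e-48 = 3.509e-53 m³.

3.509e-53 m³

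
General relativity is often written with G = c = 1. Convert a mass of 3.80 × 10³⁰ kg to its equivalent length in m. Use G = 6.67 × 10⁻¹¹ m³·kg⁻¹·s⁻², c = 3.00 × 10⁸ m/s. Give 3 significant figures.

2.82 × 10³ m

In G = c = 1 units mass has dimensions of length; the conversion factor is G/c².
3.80 × 10³⁰ kg × (G/c²) = 2.82 × 10³ m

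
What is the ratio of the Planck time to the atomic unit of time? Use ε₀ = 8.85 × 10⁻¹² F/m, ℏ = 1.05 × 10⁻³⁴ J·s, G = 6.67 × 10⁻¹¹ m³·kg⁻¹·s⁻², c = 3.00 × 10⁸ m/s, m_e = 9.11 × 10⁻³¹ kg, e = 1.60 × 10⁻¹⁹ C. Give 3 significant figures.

2.24 × 10⁻²⁷

Planck time: t_P = √(ℏG/c⁵) = 5.37 × 10⁻⁴⁴ s
atomic unit of time: τ_au = (4πε₀)²ℏ³/(m_e e⁴) = 2.40 × 10⁻¹⁷ s
ratio = 5.37 × 10⁻⁴⁴ / 2.40 × 10⁻¹⁷ = 2.24 × 10⁻²⁷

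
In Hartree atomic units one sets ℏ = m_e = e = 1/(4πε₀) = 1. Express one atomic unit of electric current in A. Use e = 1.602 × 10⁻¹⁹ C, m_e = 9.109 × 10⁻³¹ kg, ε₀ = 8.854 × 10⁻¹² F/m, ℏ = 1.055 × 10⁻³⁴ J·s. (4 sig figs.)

6.612 × 10⁻³ A

I_au = e E_h/ℏ = m_e e⁵/((4πε₀)²ℏ³)
E_h = 4.354 × 10⁻¹⁸ J
e·E_h/ℏ = 6.612 × 10⁻³ A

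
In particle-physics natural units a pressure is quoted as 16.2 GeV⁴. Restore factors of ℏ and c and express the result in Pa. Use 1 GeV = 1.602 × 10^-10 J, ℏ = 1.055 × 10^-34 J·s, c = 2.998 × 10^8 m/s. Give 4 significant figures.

Pressure is [E]/[L]³ = [E]⁴/(ℏc)³.
1 GeV⁴ → 1/(ℏc)³ × (1 GeV in J)⁴ = 2.082 × 10^37 Pa.
Result: 16.2 × 2.082 × 10^37 = 3.372 × 10^38 Pa.

3.372 × 10^38 Pa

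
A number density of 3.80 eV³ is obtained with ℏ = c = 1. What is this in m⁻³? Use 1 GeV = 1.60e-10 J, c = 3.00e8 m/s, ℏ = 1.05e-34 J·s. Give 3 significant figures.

Number density is [L]⁻³ = [E]³/(ℏc)³.
1 GeV³ → 1/(ℏc)³ × (1 GeV in J)³ = 1.31e47 m⁻³.
Convert the energy scale: 3.80 eV³ = 3.80e-27 GeV³.
Result: 3.80e-27 × 1.31e47 = 4.98e20 m⁻³.

4.98e20 m⁻³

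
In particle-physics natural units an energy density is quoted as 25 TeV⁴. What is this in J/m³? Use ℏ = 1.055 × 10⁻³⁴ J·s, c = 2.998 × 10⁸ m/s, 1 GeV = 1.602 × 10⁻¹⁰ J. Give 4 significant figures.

[E]/[L]³ = [E]⁴/(ℏc)³; restore (ℏc)⁻³.
1 GeV⁴ → 1/(ℏc)³ × (1 GeV in J)⁴ = 2.082 × 10³⁷ J/m³.
Convert the energy scale: 25 TeV⁴ = 2.50 × 10¹³ GeV⁴.
Result: 2.50 × 10¹³ × 2.082 × 10³⁷ = 5.204 × 10⁵⁰ J/m³.

5.204 × 10⁵⁰ J/m³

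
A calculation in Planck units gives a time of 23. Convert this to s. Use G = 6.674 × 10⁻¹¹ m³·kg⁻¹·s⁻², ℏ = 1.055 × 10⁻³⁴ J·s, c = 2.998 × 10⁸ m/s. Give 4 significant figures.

1.240 × 10⁻⁴² s

One Planck time: t_P = √(ℏG/c⁵) = 5.392 × 10⁻⁴⁴ s.
23 × 5.392 × 10⁻⁴⁴ s = 1.240 × 10⁻⁴² s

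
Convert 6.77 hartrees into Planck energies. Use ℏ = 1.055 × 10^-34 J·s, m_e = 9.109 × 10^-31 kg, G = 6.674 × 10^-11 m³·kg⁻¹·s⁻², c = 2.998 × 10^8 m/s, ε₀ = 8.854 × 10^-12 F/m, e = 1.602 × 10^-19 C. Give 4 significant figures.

hartree: E_h = m_e e⁴/(4πε₀ℏ)² = 4.354 × 10^-18 J
Planck energy: E_P = √(ℏc⁵/G) = 1.957 × 10^9 J
6.77 × 4.354 × 10^-18 / 1.957 × 10^9 = 1.507 × 10^-26

1.507 × 10^-26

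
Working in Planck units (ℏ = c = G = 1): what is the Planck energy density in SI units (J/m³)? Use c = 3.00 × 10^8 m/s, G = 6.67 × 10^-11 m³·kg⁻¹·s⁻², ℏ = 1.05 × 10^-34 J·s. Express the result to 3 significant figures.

4.68 × 10^113 J/m³

Dimensional analysis gives u_P = c⁷/(ℏG²).
  = 2.19 × 10^59 / 4.67 × 10^-55
  = 4.68 × 10^113 J/m³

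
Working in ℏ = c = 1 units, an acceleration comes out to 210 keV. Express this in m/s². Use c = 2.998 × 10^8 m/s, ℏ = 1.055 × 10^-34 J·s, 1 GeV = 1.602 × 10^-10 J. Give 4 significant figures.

9.560 × 10^28 m/s²

Acceleration is [L]/[T]² = c·[E]/ℏ.
1 GeV → c/ℏ × (1 GeV in J) = 4.552 × 10^32 m/s².
Convert the energy scale: 210 keV = 2.10 × 10^-4 GeV.
Result: 2.10 × 10^-4 × 4.552 × 10^32 = 9.560 × 10^28 m/s².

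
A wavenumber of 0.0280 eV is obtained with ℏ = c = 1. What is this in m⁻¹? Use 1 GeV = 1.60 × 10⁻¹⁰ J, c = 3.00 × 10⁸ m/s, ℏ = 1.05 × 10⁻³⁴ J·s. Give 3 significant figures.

1.42 × 10⁵ m⁻¹

Inverse length is [E]/(ℏc).
1 GeV → 1/(ℏc) × (1 GeV in J) = 5.08 × 10¹⁵ m⁻¹.
Convert the energy scale: 0.0280 eV = 2.80 × 10⁻¹¹ GeV.
Result: 2.80 × 10⁻¹¹ × 5.08 × 10¹⁵ = 1.42 × 10⁵ m⁻¹.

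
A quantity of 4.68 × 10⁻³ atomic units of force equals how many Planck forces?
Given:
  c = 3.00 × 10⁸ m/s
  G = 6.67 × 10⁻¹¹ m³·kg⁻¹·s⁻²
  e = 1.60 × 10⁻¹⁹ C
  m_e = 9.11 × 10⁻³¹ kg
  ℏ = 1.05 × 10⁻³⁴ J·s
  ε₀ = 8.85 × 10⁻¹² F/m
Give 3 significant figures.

atomic unit of force: F_au = E_h/a₀ = m_e²e⁶/((4πε₀)³ℏ⁴) = 8.33 × 10⁻⁸ N
Planck force: F_P = c⁴/G = 1.21 × 10⁴⁴ N
4.68 × 10⁻³ × 8.33 × 10⁻⁸ / 1.21 × 10⁴⁴ = 3.21 × 10⁻⁵⁴

3.21 × 10⁻⁵⁴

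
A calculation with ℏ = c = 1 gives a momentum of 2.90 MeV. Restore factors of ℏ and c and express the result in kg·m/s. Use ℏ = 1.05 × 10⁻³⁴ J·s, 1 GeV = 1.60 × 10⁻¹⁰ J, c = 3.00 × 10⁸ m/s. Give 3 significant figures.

1.55 × 10⁻²¹ kg·m/s

Momentum is [E]/c; divide by c.
1 GeV → 1/c × (1 GeV in J) = 5.33 × 10⁻¹⁹ kg·m/s.
Convert the energy scale: 2.90 MeV = 2.90 × 10⁻³ GeV.
Result: 2.90 × 10⁻³ × 5.33 × 10⁻¹⁹ = 1.55 × 10⁻²¹ kg·m/s.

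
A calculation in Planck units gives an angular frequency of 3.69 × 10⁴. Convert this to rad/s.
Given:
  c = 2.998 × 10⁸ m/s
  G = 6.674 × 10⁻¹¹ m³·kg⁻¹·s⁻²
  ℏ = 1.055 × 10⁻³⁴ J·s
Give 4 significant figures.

One Planck angular frequency: ω_P = √(c⁵/(ℏG)) = 1.855 × 10⁴³ rad/s.
3.69 × 10⁴ × 1.855 × 10⁴³ rad/s = 6.844 × 10⁴⁷ rad/s

6.844 × 10⁴⁷ rad/s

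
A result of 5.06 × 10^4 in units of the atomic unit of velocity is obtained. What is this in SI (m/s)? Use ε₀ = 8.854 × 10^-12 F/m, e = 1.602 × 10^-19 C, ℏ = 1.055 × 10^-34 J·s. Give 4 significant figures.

1.106 × 10^11 m/s

One atomic unit of velocity: v_au = e²/(4πε₀ℏ) = 2.186 × 10^6 m/s.
5.06 × 10^4 × 2.186 × 10^6 m/s = 1.106 × 10^11 m/s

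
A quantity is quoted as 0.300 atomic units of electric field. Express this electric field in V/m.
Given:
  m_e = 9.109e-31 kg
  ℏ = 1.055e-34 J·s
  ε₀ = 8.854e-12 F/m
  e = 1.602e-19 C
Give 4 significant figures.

1.539e11 V/m

One atomic unit of electric field: E_au = E_h/(e a₀) = m_e²e⁵/((4πε₀)³ℏ⁴) = 5.131e11 V/m.
0.300 × 5.131e11 V/m = 1.539e11 V/m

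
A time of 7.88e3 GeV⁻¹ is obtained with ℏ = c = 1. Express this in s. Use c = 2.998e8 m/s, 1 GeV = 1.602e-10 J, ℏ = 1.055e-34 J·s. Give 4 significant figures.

A time is [E]⁻¹ in ℏ=c=1; restore one factor of ℏ.
1 GeV⁻¹ → ℏ × (1 GeV in J)⁻¹ = 6.586e-25 s.
Result: 7.88e3 × 6.586e-25 = 5.189e-21 s.

5.189e-21 s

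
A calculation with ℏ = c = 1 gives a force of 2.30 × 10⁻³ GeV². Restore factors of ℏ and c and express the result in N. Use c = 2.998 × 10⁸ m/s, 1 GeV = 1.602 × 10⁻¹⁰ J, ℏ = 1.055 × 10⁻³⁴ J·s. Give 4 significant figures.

Force is [E]/[L] = [E]²/(ℏc); restore (ℏc)⁻¹.
1 GeV² → 1/(ℏc) × (1 GeV in J)² = 8.114 × 10⁵ N.
Result: 2.30 × 10⁻³ × 8.114 × 10⁵ = 1.866 × 10³ N.

1.866 × 10³ N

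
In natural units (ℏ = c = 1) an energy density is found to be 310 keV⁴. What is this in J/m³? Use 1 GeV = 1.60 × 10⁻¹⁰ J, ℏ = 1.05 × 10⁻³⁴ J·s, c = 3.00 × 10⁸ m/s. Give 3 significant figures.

6.50 × 10¹⁵ J/m³

[E]/[L]³ = [E]⁴/(ℏc)³; restore (ℏc)⁻³.
1 GeV⁴ → 1/(ℏc)³ × (1 GeV in J)⁴ = 2.10 × 10³⁷ J/m³.
Convert the energy scale: 310 keV⁴ = 3.10 × 10⁻²² GeV⁴.
Result: 3.10 × 10⁻²² × 2.10 × 10³⁷ = 6.50 × 10¹⁵ J/m³.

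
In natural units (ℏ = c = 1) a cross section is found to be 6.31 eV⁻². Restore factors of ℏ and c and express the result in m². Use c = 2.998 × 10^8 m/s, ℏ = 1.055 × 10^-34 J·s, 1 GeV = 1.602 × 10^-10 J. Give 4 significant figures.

Area is [L]² = [E]⁻²·(ℏc)²; restore (ℏc)².
1 GeV⁻² → (ℏc)² × (1 GeV in J)⁻² = 3.898 × 10^-32 m².
Convert the energy scale: 6.31 eV⁻² = 6.31 × 10^18 GeV⁻².
Result: 6.31 × 10^18 × 3.898 × 10^-32 = 2.460 × 10^-13 m².

2.460 × 10^-13 m²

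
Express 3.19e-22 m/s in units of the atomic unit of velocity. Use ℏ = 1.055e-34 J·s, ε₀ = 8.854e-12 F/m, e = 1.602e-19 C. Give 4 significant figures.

1.459e-28

atomic unit of velocity: v_au = e²/(4πε₀ℏ) = 2.186e6 m/s.
3.19e-22 / 2.186e6 = 1.459e-28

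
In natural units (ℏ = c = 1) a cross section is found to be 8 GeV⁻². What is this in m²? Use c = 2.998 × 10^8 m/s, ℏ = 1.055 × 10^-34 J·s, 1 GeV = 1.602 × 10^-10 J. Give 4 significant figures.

3.118 × 10^-31 m²

Area is [L]² = [E]⁻²·(ℏc)²; restore (ℏc)².
1 GeV⁻² → (ℏc)² × (1 GeV in J)⁻² = 3.898 × 10^-32 m².
Result: 8 × 3.898 × 10^-32 = 3.118 × 10^-31 m².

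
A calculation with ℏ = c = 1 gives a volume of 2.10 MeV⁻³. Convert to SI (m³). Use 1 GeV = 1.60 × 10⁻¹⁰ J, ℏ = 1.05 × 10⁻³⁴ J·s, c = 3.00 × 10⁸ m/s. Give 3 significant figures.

Volume is [L]³ = [E]⁻³·(ℏc)³.
1 GeV⁻³ → (ℏc)³ × (1 GeV in J)⁻³ = 7.63 × 10⁻⁴⁸ m³.
Convert the energy scale: 2.10 MeV⁻³ = 2.10 × 10⁹ GeV⁻³.
Result: 2.10 × 10⁹ × 7.63 × 10⁻⁴⁸ = 1.60 × 10⁻³⁸ m³.

1.60 × 10⁻³⁸ m³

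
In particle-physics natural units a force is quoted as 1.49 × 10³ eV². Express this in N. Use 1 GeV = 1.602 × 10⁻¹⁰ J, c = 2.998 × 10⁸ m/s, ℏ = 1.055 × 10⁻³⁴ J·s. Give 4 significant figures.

Force is [E]/[L] = [E]²/(ℏc); restore (ℏc)⁻¹.
1 GeV² → 1/(ℏc) × (1 GeV in J)² = 8.114 × 10⁵ N.
Convert the energy scale: 1.49 × 10³ eV² = 1.49 × 10⁻¹⁵ GeV².
Result: 1.49 × 10⁻¹⁵ × 8.114 × 10⁵ = 1.209 × 10⁻⁹ N.

1.209 × 10⁻⁹ N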